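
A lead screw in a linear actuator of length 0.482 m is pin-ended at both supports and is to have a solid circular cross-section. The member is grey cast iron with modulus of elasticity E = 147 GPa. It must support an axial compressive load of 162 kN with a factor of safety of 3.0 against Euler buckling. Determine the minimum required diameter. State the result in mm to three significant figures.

d ≈ 35.5 mm

Required P_cr = n·P = 3.0 × 162 = 486.0 kN
L_e = K·L = 1 × 0.482 = 0.4820 m
Required I = P_cr·L_e²/(π²E) = 4.860×10^5 × 0.4820² / (π² × 1.47×10^11) = 7.782×10^-8 m⁴
I_req = 7.782×10^4 mm⁴
Solid circle: I = πd⁴/64  ⇒  d = (64I/π)^(1/4) = (64×7.782×10^4/π)^(1/4) = 35.5 mm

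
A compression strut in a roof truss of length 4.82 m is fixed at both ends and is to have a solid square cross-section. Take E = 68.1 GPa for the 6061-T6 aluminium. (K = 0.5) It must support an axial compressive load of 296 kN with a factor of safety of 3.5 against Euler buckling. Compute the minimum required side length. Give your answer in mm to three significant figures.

a ≈ 102 mm

Required P_cr = n·P = 3.5 × 296 = 1036 kN
L_e = K·L = 0.5 × 4.82 = 2.410 m
Required I = P_cr·L_e²/(π²E) = 1.036×10^6 × 2.410² / (π² × 6.81×10^10) = 8.953×10^-6 m⁴
I_req = 8.953×10^6 mm⁴
Solid square: I = a⁴/12  ⇒  a = (12I)^(1/4) = (12×8.953×10^6)^(1/4) = 102 mm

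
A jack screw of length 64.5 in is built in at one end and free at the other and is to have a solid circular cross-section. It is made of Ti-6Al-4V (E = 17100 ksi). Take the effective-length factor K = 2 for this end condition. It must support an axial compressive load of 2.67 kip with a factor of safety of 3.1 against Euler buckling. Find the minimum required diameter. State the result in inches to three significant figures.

Required P_cr = n·P = 3.1 × 2.67 = 8.277 kip
L_e = K·L = 2 × 64.5 = 129.0 in
Required I = P_cr·L_e²/(π²E) = 8.277×10^3 × 129.0² / (π² × 1.71×10^7) = 0.8161 in⁴
Solid circle: I = πd⁴/64  ⇒  d = (64I/π)^(1/4) = (64×0.8161/π)^(1/4) = 2.02 in

d ≈ 2.02 in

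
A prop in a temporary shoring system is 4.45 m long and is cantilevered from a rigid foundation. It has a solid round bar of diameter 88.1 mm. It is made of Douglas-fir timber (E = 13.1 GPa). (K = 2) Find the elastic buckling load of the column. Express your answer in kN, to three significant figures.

I = πd⁴/64 = π×88.1⁴/64 = 2.957×10^6 mm⁴
I = 2.957×10^6 mm⁴ = 2.957×10^-6 m⁴
Effective length L_e = K·L = 2 × 4.45 = 8.900 m
P_cr = π²EI / L_e² = π² × 13.1×10⁹ × 2.957×10^-6 / 8.900² = 4.827×10^3 N

P_cr ≈ 4.83 kN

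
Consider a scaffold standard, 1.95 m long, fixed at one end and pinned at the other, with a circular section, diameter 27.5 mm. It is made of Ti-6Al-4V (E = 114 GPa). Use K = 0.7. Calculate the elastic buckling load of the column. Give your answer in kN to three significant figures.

I = πd⁴/64 = π×27.5⁴/64 = 2.807×10^4 mm⁴
I = 2.807×10^4 mm⁴ = 2.807×10^-8 m⁴
Effective length L_e = K·L = 0.7 × 1.95 = 1.365 m
P_cr = π²EI / L_e² = π² × 114×10⁹ × 2.807×10^-8 / 1.365² = 1.695×10^4 N

P_cr ≈ 17.0 kN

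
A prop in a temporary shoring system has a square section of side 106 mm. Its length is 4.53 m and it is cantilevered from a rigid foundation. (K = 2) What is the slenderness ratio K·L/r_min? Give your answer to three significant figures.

I = a⁴/12 = 106⁴/12 = 1.052×10^7 mm⁴
A = 1.124×10^4 mm²;  r_min = √(I/A) = √(1.052×10^7/1.124×10^4) = 30.60 mm
L_e = K·L = 2 × 4.53 m = 9.060 m = 9060.0 mm
λ = L_e / r_min = 9060.0 / 30.60 = 296

λ ≈ 296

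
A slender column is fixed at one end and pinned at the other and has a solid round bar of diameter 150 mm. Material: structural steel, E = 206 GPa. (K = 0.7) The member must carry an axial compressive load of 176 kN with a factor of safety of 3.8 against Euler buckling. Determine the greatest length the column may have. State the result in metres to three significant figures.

I = πd⁴/64 = π×150⁴/64 = 2.485×10^7 mm⁴
I = 2.485×10^-5 m⁴
Required critical load P_cr = n·P = 3.8 × 176 = 668.8 kN = 6.688×10^5 N
From P_cr = π²EI/(K·L)²:  L = (1/K)·√(π²EI/P_cr) = (1/0.7)·√(π²×2.06×10^11×2.485×10^-5/6.688×10^5)
L = 12.4 m

L_max ≈ 12.4 m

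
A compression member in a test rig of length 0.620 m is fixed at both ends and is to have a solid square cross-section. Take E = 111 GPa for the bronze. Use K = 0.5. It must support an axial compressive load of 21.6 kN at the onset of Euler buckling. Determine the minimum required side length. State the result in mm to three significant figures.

L_e = K·L = 0.5 × 0.620 = 0.3100 m
Required I = P_cr·L_e²/(π²E) = 2.160×10^4 × 0.3100² / (π² × 1.11×10^11) = 1.895×10^-9 m⁴
I_req = 1.895×10^3 mm⁴
Solid square: I = a⁴/12  ⇒  a = (12I)^(1/4) = (12×1.895×10^3)^(1/4) = 12.3 mm

a ≈ 12.3 mm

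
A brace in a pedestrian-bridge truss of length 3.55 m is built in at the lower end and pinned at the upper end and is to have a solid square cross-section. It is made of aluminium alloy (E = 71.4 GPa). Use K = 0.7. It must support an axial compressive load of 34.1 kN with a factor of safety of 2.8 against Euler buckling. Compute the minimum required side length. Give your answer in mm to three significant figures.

Required P_cr = n·P = 2.8 × 34.1 = 95.48 kN
L_e = K·L = 0.7 × 3.55 = 2.485 m
Required I = P_cr·L_e²/(π²E) = 9.548×10^4 × 2.485² / (π² × 7.14×10^10) = 8.367×10^-7 m⁴
I_req = 8.367×10^5 mm⁴
Solid square: I = a⁴/12  ⇒  a = (12I)^(1/4) = (12×8.367×10^5)^(1/4) = 56.3 mm

a ≈ 56.3 mm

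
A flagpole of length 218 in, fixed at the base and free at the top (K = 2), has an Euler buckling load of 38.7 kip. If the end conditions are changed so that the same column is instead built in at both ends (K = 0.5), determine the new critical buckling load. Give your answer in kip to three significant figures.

P_cr ∝ 1/K², so P_cr,new = P_cr,old × (K_old/K_new)² = 38.7 × (2/0.5)²
= 38.7 × 16.00 = 619 kip

P_cr ≈ 619 kip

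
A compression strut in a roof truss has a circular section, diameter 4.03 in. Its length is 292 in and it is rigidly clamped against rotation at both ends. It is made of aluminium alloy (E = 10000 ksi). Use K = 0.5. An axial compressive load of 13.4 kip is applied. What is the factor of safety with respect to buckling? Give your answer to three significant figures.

I = πd⁴/64 = π×4.03⁴/64 = 12.95 in⁴
Effective length L_e = K·L = 0.5 × 292 = 146.0 in
P_cr = π²EI / L_e² = π² × 10000×10³ × 12.95 / 146.0² = 5.995×10^4 lb
Factor of safety n = P_cr / P = 59.949 / 13.4 = 4.47

n ≈ 4.47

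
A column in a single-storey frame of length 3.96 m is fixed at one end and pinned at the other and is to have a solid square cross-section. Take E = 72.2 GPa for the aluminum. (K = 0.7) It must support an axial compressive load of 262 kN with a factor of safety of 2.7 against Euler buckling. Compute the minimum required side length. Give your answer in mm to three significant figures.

Required P_cr = n·P = 2.7 × 262 = 707.4 kN
L_e = K·L = 0.7 × 3.96 = 2.772 m
Required I = P_cr·L_e²/(π²E) = 7.074×10^5 × 2.772² / (π² × 7.22×10^10) = 7.628×10^-6 m⁴
I_req = 7.628×10^6 mm⁴
Solid square: I = a⁴/12  ⇒  a = (12I)^(1/4) = (12×7.628×10^6)^(1/4) = 97.8 mm

a ≈ 97.8 mm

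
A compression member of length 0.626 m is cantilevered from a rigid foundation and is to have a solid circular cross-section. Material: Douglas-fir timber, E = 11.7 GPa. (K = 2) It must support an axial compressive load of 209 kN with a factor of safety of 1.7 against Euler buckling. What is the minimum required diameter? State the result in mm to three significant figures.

Required P_cr = n·P = 1.7 × 209 = 355.3 kN
L_e = K·L = 2 × 0.626 = 1.252 m
Required I = P_cr·L_e²/(π²E) = 3.553×10^5 × 1.252² / (π² × 1.17×10^10) = 4.823×10^-6 m⁴
I_req = 4.823×10^6 mm⁴
Solid circle: I = πd⁴/64  ⇒  d = (64I/π)^(1/4) = (64×4.823×10^6/π)^(1/4) = 99.6 mm

d ≈ 99.6 mm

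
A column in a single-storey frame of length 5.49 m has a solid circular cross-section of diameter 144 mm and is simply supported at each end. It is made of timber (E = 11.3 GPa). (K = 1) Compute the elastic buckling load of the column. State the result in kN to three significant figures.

I = πd⁴/64 = π×144⁴/64 = 2.111×10^7 mm⁴
I = 2.111×10^7 mm⁴ = 2.111×10^-5 m⁴
Effective length L_e = K·L = 1 × 5.49 = 5.490 m
P_cr = π²EI / L_e² = π² × 11.3×10⁹ × 2.111×10^-5 / 5.490² = 7.810×10^4 N

P_cr ≈ 78.1 kN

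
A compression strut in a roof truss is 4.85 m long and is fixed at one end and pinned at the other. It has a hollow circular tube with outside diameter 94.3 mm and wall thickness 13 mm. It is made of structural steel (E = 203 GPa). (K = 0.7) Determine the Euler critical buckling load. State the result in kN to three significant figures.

Inner diameter d_i = 94.3 − 2×13 = 68.30 mm
I = π(d_o⁴ − d_i⁴)/64 = π(94.3⁴ − 68.30⁴)/64 = 2.813×10^6 mm⁴
I = 2.813×10^6 mm⁴ = 2.813×10^-6 m⁴
Effective length L_e = K·L = 0.7 × 4.85 = 3.395 m
P_cr = π²EI / L_e² = π² × 203×10⁹ × 2.813×10^-6 / 3.395² = 4.891×10^5 N

P_cr ≈ 489 kN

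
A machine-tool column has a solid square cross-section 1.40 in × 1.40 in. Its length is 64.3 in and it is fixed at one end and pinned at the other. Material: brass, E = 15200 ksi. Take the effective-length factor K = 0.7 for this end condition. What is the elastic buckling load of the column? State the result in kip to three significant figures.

P_cr ≈ 23.7 kip

I = a⁴/12 = 1.40⁴/12 = 0.3201 in⁴
Effective length L_e = K·L = 0.7 × 64.3 = 45.01 in
P_cr = π²EI / L_e² = π² × 15200×10³ × 0.3201 / 45.01² = 2.371×10^4 lb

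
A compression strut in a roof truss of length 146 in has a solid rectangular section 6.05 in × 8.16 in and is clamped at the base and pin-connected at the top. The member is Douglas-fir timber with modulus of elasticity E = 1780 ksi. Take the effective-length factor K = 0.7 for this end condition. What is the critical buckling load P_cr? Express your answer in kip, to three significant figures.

P_cr ≈ 253 kip

Buckling occurs about the weak axis: I_min = h·b³/12 with b = 6.05 in (the shorter side).
I_min = 8.16×6.05³/12 = 150.6 in⁴
Effective length L_e = K·L = 0.7 × 146 = 102.2 in
P_cr = π²EI / L_e² = π² × 1780×10³ × 150.6 / 102.2² = 2.533×10^5 lb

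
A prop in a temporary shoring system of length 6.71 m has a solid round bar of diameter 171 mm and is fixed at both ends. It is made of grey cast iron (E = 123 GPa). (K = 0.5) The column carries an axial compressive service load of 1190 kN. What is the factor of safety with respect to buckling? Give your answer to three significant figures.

I = πd⁴/64 = π×171⁴/64 = 4.197×10^7 mm⁴
I = 4.197×10^7 mm⁴ = 4.197×10^-5 m⁴
Effective length L_e = K·L = 0.5 × 6.71 = 3.355 m
P_cr = π²EI / L_e² = π² × 123×10⁹ × 4.197×10^-5 / 3.355² = 4.527×10^6 N
Factor of safety n = P_cr / P = 4526.6 / 1190 = 3.80

n ≈ 3.80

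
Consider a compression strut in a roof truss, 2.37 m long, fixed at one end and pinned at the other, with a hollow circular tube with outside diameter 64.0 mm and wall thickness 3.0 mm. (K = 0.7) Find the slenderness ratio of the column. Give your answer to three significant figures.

Inner diameter d_i = 64.0 − 2×3.0 = 58.00 mm
I = π(d_o⁴ − d_i⁴)/64 = π(64.0⁴ − 58.00⁴)/64 = 2.681×10^5 mm⁴
A = 574.9 mm²;  r_min = √(I/A) = √(2.681×10^5/574.9) = 21.59 mm
L_e = K·L = 0.7 × 2.37 m = 1.659 m = 1659.0 mm
λ = L_e / r_min = 1659.0 / 21.59 = 76.8

λ ≈ 76.8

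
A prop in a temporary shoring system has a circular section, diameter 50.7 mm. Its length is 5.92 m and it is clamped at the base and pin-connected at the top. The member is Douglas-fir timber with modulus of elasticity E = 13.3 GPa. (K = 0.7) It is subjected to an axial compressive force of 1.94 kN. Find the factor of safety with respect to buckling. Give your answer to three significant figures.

I = πd⁴/64 = π×50.7⁴/64 = 3.243×10^5 mm⁴
I = 3.243×10^5 mm⁴ = 3.243×10^-7 m⁴
Effective length L_e = K·L = 0.7 × 5.92 = 4.144 m
P_cr = π²EI / L_e² = π² × 13.3×10⁹ × 3.243×10^-7 / 4.144² = 2.479×10^3 N
Factor of safety n = P_cr / P = 2.4792 / 1.94 = 1.28

n ≈ 1.28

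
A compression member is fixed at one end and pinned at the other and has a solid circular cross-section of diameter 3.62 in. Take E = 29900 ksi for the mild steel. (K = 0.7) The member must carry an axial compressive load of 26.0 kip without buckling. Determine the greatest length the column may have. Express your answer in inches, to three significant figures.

L_max ≈ 442 in

I = πd⁴/64 = π×3.62⁴/64 = 8.430 in⁴
At the buckling limit P_cr = P = 2.600×10^4 lb
From P_cr = π²EI/(K·L)²:  L = (1/K)·√(π²EI/P_cr) = (1/0.7)·√(π²×2.99×10^7×8.430/2.600×10^4)
L = 442 in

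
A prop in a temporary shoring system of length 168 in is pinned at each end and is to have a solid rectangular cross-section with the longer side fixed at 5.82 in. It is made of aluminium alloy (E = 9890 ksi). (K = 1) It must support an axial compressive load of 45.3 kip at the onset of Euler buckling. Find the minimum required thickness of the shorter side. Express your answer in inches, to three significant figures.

L_e = K·L = 1 × 168 = 168.0 in
Required I = P_cr·L_e²/(π²E) = 4.530×10^4 × 168.0² / (π² × 9.89×10^6) = 13.10 in⁴
Rectangle, weak axis: I_min = h·b³/12 with h = 5.82 in fixed  ⇒  b = (12I/h)^(1/3) = 3.00 in

b ≈ 3.00 in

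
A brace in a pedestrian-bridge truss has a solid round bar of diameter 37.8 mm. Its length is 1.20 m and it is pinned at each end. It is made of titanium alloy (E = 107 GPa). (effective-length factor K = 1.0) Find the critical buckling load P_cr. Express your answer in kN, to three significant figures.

I = πd⁴/64 = π×37.8⁴/64 = 1.002×10^5 mm⁴
I = 1.002×10^5 mm⁴ = 1.002×10^-7 m⁴
Effective length L_e = K·L = 1 × 1.20 = 1.200 m
P_cr = π²EI / L_e² = π² × 107×10⁹ × 1.002×10^-7 / 1.200² = 7.350×10^4 N

P_cr ≈ 73.5 kN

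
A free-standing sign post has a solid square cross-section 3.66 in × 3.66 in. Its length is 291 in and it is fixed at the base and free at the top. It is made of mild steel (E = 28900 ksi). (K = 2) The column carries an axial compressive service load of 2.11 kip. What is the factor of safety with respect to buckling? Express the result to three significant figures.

I = a⁴/12 = 3.66⁴/12 = 14.95 in⁴
Effective length L_e = K·L = 2 × 291 = 582.0 in
P_cr = π²EI / L_e² = π² × 28900×10³ × 14.95 / 582.0² = 1.259×10^4 lb
Factor of safety n = P_cr / P = 12.592 / 2.11 = 5.97

n ≈ 5.97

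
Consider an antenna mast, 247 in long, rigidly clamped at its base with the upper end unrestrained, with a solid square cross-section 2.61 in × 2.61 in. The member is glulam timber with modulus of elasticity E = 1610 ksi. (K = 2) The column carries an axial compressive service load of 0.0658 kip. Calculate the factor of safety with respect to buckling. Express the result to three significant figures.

n ≈ 3.83

I = a⁴/12 = 2.61⁴/12 = 3.867 in⁴
Effective length L_e = K·L = 2 × 247 = 494.0 in
P_cr = π²EI / L_e² = π² × 1610×10³ × 3.867 / 494.0² = 251.8 lb
Factor of safety n = P_cr / P = 0.25180 / 0.0658 = 3.83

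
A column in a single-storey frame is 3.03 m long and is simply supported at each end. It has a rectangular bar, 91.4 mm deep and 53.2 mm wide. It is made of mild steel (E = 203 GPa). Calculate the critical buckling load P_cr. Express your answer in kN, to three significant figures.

Buckling occurs about the weak axis: I_min = h·b³/12 with b = 53.2 mm (the shorter side).
I_min = 91.4×53.2³/12 = 1.147×10^6 mm⁴
I = 1.147×10^6 mm⁴ = 1.147×10^-6 m⁴
Effective length L_e = K·L = 1 × 3.03 = 3.030 m
P_cr = π²EI / L_e² = π² × 203×10⁹ × 1.147×10^-6 / 3.030² = 2.503×10^5 N

P_cr ≈ 250 kN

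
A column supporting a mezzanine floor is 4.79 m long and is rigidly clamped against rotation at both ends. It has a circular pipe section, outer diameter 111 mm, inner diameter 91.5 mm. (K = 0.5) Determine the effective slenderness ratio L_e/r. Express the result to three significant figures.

λ ≈ 66.6

d_o = 111 mm, d_i = 91.5 mm
I = π(d_o⁴ − d_i⁴)/64 = π(111⁴ − 91.50⁴)/64 = 4.011×10^6 mm⁴
A = 3.101×10^3 mm²;  r_min = √(I/A) = √(4.011×10^6/3.101×10^3) = 35.96 mm
L_e = K·L = 0.5 × 4.79 m = 2.395 m = 2395.0 mm
λ = L_e / r_min = 2395.0 / 35.96 = 66.6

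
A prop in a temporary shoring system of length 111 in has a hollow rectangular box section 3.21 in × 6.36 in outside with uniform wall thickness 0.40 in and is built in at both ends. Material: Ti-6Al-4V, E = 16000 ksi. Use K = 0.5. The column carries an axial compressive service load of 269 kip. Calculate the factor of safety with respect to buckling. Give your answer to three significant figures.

n ≈ 2.10

Inner dimensions: h_i = 6.36 − 2×0.40 = 5.560 in, b_i = 3.21 − 2×0.40 = 2.410 in
Weak-axis I_min = (h_o·b_o³ − h_i·b_i³)/12 with b_o = 3.21, b_i = 2.410 in (shorter outer/inner sides).
I_min = (6.36×3.21³ − 5.560×2.410³)/12 = 11.04 in⁴
Effective length L_e = K·L = 0.5 × 111 = 55.50 in
P_cr = π²EI / L_e² = π² × 16000×10³ × 11.04 / 55.50² = 5.662×10^5 lb
Factor of safety n = P_cr / P = 566.23 / 269 = 2.10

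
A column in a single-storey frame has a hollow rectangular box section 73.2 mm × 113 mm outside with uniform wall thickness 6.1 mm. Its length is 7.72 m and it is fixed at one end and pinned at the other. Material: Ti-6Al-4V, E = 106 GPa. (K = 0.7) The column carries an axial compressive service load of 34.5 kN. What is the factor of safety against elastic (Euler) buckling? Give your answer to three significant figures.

n ≈ 1.86

Inner dimensions: h_i = 113 − 2×6.1 = 100.8 mm, b_i = 73.2 − 2×6.1 = 61.00 mm
Weak-axis I_min = (h_o·b_o³ − h_i·b_i³)/12 with b_o = 73.2, b_i = 61.00 mm (shorter outer/inner sides).
I_min = (113×73.2³ − 100.8×61.00³)/12 = 1.787×10^6 mm⁴
I = 1.787×10^6 mm⁴ = 1.787×10^-6 m⁴
Effective length L_e = K·L = 0.7 × 7.72 = 5.404 m
P_cr = π²EI / L_e² = π² × 106×10⁹ × 1.787×10^-6 / 5.404² = 6.401×10^4 N
Factor of safety n = P_cr / P = 64.010 / 34.5 = 1.86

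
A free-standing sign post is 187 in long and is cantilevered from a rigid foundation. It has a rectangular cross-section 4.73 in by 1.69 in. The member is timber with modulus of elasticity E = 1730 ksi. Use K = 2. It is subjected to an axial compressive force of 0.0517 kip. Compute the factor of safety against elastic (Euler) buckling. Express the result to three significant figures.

Buckling occurs about the weak axis: I_min = h·b³/12 with b = 1.69 in (the shorter side).
I_min = 4.73×1.69³/12 = 1.903 in⁴
Effective length L_e = K·L = 2 × 187 = 374.0 in
P_cr = π²EI / L_e² = π² × 1730×10³ × 1.903 / 374.0² = 232.2 lb
Factor of safety n = P_cr / P = 0.23224 / 0.0517 = 4.49

n ≈ 4.49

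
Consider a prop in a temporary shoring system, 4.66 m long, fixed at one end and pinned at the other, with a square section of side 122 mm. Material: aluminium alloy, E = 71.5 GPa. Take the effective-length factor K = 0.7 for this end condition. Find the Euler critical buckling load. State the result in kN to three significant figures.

P_cr ≈ 1220 kN

I = a⁴/12 = 122⁴/12 = 1.846×10^7 mm⁴
I = 1.846×10^7 mm⁴ = 1.846×10^-5 m⁴
Effective length L_e = K·L = 0.7 × 4.66 = 3.262 m
P_cr = π²EI / L_e² = π² × 71.5×10⁹ × 1.846×10^-5 / 3.262² = 1.224×10^6 N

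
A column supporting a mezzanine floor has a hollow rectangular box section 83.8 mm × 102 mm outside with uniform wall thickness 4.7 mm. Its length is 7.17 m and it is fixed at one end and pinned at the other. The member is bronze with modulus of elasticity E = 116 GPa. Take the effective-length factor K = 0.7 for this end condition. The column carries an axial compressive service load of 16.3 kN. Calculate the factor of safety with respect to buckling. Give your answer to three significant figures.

Inner dimensions: h_i = 102 − 2×4.7 = 92.60 mm, b_i = 83.8 − 2×4.7 = 74.40 mm
Weak-axis I_min = (h_o·b_o³ − h_i·b_i³)/12 with b_o = 83.8, b_i = 74.40 mm (shorter outer/inner sides).
I_min = (102×83.8³ − 92.60×74.40³)/12 = 1.824×10^6 mm⁴
I = 1.824×10^6 mm⁴ = 1.824×10^-6 m⁴
Effective length L_e = K·L = 0.7 × 7.17 = 5.019 m
P_cr = π²EI / L_e² = π² × 116×10⁹ × 1.824×10^-6 / 5.019² = 8.290×10^4 N
Factor of safety n = P_cr / P = 82.904 / 16.3 = 5.09

n ≈ 5.09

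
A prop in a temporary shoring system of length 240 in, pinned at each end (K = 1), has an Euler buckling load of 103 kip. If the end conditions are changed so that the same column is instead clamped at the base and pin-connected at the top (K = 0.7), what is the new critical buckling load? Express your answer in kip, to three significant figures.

P_cr ≈ 210 kip

P_cr ∝ 1/K², so P_cr,new = P_cr,old × (K_old/K_new)² = 103 × (1/0.7)²
= 103 × 2.041 = 210 kip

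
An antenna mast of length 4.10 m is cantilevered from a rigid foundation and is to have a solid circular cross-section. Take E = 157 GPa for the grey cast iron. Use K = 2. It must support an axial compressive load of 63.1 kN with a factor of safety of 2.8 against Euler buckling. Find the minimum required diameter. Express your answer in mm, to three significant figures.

Required P_cr = n·P = 2.8 × 63.1 = 176.7 kN
L_e = K·L = 2 × 4.10 = 8.200 m
Required I = P_cr·L_e²/(π²E) = 1.767×10^5 × 8.200² / (π² × 1.57×10^11) = 7.667×10^-6 m⁴
I_req = 7.667×10^6 mm⁴
Solid circle: I = πd⁴/64  ⇒  d = (64I/π)^(1/4) = (64×7.667×10^6/π)^(1/4) = 112 mm

d ≈ 112 mm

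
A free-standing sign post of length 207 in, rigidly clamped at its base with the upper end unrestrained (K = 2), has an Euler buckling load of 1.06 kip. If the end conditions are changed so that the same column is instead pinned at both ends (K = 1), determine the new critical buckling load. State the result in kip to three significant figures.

P_cr ∝ 1/K², so P_cr,new = P_cr,old × (K_old/K_new)² = 1.06 × (2/1)²
= 1.06 × 4.000 = 4.24 kip

P_cr ≈ 4.24 kip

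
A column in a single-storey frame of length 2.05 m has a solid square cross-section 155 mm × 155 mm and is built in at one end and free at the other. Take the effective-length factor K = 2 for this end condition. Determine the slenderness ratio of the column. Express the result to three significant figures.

λ ≈ 91.6

I = a⁴/12 = 155⁴/12 = 4.810×10^7 mm⁴
A = 2.402×10^4 mm²;  r_min = √(I/A) = √(4.810×10^7/2.402×10^4) = 44.74 mm
L_e = K·L = 2 × 2.05 m = 4.100 m = 4100.0 mm
λ = L_e / r_min = 4100.0 / 44.74 = 91.6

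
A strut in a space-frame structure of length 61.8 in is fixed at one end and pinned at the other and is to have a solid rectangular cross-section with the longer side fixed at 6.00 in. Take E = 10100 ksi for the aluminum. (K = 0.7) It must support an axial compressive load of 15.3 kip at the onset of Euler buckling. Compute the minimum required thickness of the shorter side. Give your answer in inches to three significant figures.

L_e = K·L = 0.7 × 61.8 = 43.26 in
Required I = P_cr·L_e²/(π²E) = 1.530×10^4 × 43.26² / (π² × 1.01×10^7) = 0.2872 in⁴
Rectangle, weak axis: I_min = h·b³/12 with h = 6.00 in fixed  ⇒  b = (12I/h)^(1/3) = 0.831 in

b ≈ 0.831 in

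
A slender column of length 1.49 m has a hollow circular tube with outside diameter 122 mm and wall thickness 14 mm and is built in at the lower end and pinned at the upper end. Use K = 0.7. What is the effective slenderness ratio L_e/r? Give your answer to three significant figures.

λ ≈ 27.1

Inner diameter d_i = 122 − 2×14 = 94.00 mm
I = π(d_o⁴ − d_i⁴)/64 = π(122⁴ − 94.00⁴)/64 = 7.042×10^6 mm⁴
A = 4.750×10^3 mm²;  r_min = √(I/A) = √(7.042×10^6/4.750×10^3) = 38.50 mm
L_e = K·L = 0.7 × 1.49 m = 1.043 m = 1043.0 mm
λ = L_e / r_min = 1043.0 / 38.50 = 27.1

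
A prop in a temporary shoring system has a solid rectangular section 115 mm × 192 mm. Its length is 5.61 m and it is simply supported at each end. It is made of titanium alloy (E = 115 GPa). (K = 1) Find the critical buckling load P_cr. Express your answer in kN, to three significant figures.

P_cr ≈ 878 kN

Buckling occurs about the weak axis: I_min = h·b³/12 with b = 115 mm (the shorter side).
I_min = 192×115³/12 = 2.433×10^7 mm⁴
I = 2.433×10^7 mm⁴ = 2.433×10^-5 m⁴
Effective length L_e = K·L = 1 × 5.61 = 5.610 m
P_cr = π²EI / L_e² = π² × 115×10⁹ × 2.433×10^-5 / 5.610² = 8.776×10^5 N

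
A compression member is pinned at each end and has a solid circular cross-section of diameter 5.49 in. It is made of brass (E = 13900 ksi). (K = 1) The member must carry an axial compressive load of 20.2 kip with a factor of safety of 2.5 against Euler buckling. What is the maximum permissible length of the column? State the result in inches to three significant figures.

L_max ≈ 348 in

I = πd⁴/64 = π×5.49⁴/64 = 44.59 in⁴
Required critical load P_cr = n·P = 2.5 × 20.2 = 50.50 kip = 5.050×10^4 lb
From P_cr = π²EI/(K·L)²:  L = (1/K)·√(π²EI/P_cr) = (1/1)·√(π²×1.39×10^7×44.59/5.050×10^4)
L = 348 in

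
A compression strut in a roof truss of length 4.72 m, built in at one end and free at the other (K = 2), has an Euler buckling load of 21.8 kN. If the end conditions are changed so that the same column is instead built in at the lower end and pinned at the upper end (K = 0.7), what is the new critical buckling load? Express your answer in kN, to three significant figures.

P_cr ∝ 1/K², so P_cr,new = P_cr,old × (K_old/K_new)² = 21.8 × (2/0.7)²
= 21.8 × 8.163 = 178 kN

P_cr ≈ 178 kN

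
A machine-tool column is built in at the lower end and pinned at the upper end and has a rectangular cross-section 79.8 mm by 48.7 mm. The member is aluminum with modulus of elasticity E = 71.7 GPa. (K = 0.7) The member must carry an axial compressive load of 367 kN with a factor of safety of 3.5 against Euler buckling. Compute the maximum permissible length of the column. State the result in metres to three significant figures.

L_max ≈ 0.929 m

Buckling occurs about the weak axis: I_min = h·b³/12 with b = 48.7 mm (the shorter side).
I_min = 79.8×48.7³/12 = 7.681×10^5 mm⁴
I = 7.681×10^-7 m⁴
Required critical load P_cr = n·P = 3.5 × 367 = 1284 kN = 1.284×10^6 N
From P_cr = π²EI/(K·L)²:  L = (1/K)·√(π²EI/P_cr) = (1/0.7)·√(π²×7.17×10^10×7.681×10^-7/1.284×10^6)
L = 0.929 m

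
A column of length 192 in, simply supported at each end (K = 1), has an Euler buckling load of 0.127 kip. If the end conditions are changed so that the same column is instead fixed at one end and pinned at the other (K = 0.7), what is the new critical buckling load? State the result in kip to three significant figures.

P_cr ∝ 1/K², so P_cr,new = P_cr,old × (K_old/K_new)² = 0.127 × (1/0.7)²
= 0.127 × 2.041 = 0.259 kip

P_cr ≈ 0.259 kip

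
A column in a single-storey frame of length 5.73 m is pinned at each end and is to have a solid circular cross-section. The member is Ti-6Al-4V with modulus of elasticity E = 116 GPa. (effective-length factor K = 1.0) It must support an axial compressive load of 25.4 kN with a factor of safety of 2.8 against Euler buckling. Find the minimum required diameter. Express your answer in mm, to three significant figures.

d ≈ 80.3 mm

Required P_cr = n·P = 2.8 × 25.4 = 71.12 kN
L_e = K·L = 1 × 5.73 = 5.730 m
Required I = P_cr·L_e²/(π²E) = 7.112×10^4 × 5.730² / (π² × 1.16×10^11) = 2.040×10^-6 m⁴
I_req = 2.040×10^6 mm⁴
Solid circle: I = πd⁴/64  ⇒  d = (64I/π)^(1/4) = (64×2.040×10^6/π)^(1/4) = 80.3 mm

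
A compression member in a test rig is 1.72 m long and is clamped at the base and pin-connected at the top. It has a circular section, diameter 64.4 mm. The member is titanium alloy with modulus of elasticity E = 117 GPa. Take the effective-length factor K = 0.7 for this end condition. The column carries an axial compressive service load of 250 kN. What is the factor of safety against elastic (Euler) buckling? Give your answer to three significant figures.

I = πd⁴/64 = π×64.4⁴/64 = 8.443×10^5 mm⁴
I = 8.443×10^5 mm⁴ = 8.443×10^-7 m⁴
Effective length L_e = K·L = 0.7 × 1.72 = 1.204 m
P_cr = π²EI / L_e² = π² × 117×10⁹ × 8.443×10^-7 / 1.204² = 6.726×10^5 N
Factor of safety n = P_cr / P = 672.58 / 250 = 2.69

n ≈ 2.69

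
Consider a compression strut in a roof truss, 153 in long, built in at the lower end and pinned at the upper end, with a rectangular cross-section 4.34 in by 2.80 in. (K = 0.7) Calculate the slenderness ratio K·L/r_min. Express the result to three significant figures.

Buckling occurs about the weak axis: I_min = h·b³/12 with b = 2.80 in (the shorter side).
I_min = 4.34×2.80³/12 = 7.939 in⁴
A = 12.15 in²;  r_min = √(I/A) = √(7.939/12.15) = 0.8083 in
L_e = K·L = 0.7 × 153 = 107.1 in
λ = L_e / r_min = 107.10 / 0.8083 = 133

λ ≈ 133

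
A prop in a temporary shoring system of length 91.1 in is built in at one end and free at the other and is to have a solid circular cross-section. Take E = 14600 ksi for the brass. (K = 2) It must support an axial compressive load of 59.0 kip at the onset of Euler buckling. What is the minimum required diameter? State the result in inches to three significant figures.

L_e = K·L = 2 × 91.1 = 182.2 in
Required I = P_cr·L_e²/(π²E) = 5.900×10^4 × 182.2² / (π² × 1.46×10^7) = 13.59 in⁴
Solid circle: I = πd⁴/64  ⇒  d = (64I/π)^(1/4) = (64×13.59/π)^(1/4) = 4.08 in

d ≈ 4.08 in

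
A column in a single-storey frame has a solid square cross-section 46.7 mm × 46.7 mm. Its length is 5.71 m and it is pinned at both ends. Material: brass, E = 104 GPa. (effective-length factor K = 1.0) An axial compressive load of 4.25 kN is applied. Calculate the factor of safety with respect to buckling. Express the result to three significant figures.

I = a⁴/12 = 46.7⁴/12 = 3.964×10^5 mm⁴
I = 3.964×10^5 mm⁴ = 3.964×10^-7 m⁴
Effective length L_e = K·L = 1 × 5.71 = 5.710 m
P_cr = π²EI / L_e² = π² × 104×10⁹ × 3.964×10^-7 / 5.710² = 1.248×10^4 N
Factor of safety n = P_cr / P = 12.478 / 4.25 = 2.94

n ≈ 2.94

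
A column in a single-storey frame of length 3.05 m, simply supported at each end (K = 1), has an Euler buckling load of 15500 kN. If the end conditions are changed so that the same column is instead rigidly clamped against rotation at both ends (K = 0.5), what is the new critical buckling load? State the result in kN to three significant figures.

P_cr ∝ 1/K², so P_cr,new = P_cr,old × (K_old/K_new)² = 15500 × (1/0.5)²
= 15500 × 4.000 = 62000 kN

P_cr ≈ 62000 kN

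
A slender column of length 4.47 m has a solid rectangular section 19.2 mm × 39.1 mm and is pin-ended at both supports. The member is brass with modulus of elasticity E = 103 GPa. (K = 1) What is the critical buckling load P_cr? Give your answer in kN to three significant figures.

Buckling occurs about the weak axis: I_min = h·b³/12 with b = 19.2 mm (the shorter side).
I_min = 39.1×19.2³/12 = 2.306×10^4 mm⁴
I = 2.306×10^4 mm⁴ = 2.306×10^-8 m⁴
Effective length L_e = K·L = 1 × 4.47 = 4.470 m
P_cr = π²EI / L_e² = π² × 103×10⁹ × 2.306×10^-8 / 4.470² = 1.173×10^3 N

P_cr ≈ 1.17 kN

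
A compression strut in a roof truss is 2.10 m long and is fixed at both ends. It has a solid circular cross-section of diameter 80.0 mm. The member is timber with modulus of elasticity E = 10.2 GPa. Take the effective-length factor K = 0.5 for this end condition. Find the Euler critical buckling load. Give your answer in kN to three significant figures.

P_cr ≈ 184 kN

I = πd⁴/64 = π×80.0⁴/64 = 2.011×10^6 mm⁴
I = 2.011×10^6 mm⁴ = 2.011×10^-6 m⁴
Effective length L_e = K·L = 0.5 × 2.10 = 1.050 m
P_cr = π²EI / L_e² = π² × 10.2×10⁹ × 2.011×10^-6 / 1.050² = 1.836×10^5 N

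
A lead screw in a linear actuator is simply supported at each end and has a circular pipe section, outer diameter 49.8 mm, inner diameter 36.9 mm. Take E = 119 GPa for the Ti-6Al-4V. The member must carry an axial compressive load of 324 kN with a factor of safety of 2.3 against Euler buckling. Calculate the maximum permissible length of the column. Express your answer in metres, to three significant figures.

L_max ≈ 0.577 m

d_o = 49.8 mm, d_i = 36.9 mm
I = π(d_o⁴ − d_i⁴)/64 = π(49.8⁴ − 36.90⁴)/64 = 2.109×10^5 mm⁴
I = 2.109×10^-7 m⁴
Required critical load P_cr = n·P = 2.3 × 324 = 745.2 kN = 7.452×10^5 N
From P_cr = π²EI/(K·L)²:  L = (1/K)·√(π²EI/P_cr) = (1/1)·√(π²×1.19×10^11×2.109×10^-7/7.452×10^5)
L = 0.577 m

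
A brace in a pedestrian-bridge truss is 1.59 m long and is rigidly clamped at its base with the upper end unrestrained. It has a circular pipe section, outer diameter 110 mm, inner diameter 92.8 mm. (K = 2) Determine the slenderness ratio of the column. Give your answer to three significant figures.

d_o = 110 mm, d_i = 92.8 mm
I = π(d_o⁴ − d_i⁴)/64 = π(110⁴ − 92.80⁴)/64 = 3.546×10^6 mm⁴
A = 2.740×10^3 mm²;  r_min = √(I/A) = √(3.546×10^6/2.740×10^3) = 35.98 mm
L_e = K·L = 2 × 1.59 m = 3.180 m = 3180.0 mm
λ = L_e / r_min = 3180.0 / 35.98 = 88.4

λ ≈ 88.4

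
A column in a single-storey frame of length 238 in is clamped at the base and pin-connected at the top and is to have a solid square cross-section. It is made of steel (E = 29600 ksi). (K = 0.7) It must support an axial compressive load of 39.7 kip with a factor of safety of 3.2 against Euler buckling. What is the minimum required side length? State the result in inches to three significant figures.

Required P_cr = n·P = 3.2 × 39.7 = 127.0 kip
L_e = K·L = 0.7 × 238 = 166.6 in
Required I = P_cr·L_e²/(π²E) = 1.270×10^5 × 166.6² / (π² × 2.96×10^7) = 12.07 in⁴
Solid square: I = a⁴/12  ⇒  a = (12I)^(1/4) = (12×12.07)^(1/4) = 3.47 in

a ≈ 3.47 in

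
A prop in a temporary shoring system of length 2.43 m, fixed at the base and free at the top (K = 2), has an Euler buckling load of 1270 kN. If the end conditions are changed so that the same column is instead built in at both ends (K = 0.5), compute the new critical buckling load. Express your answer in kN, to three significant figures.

P_cr ≈ 20300 kN

P_cr ∝ 1/K², so P_cr,new = P_cr,old × (K_old/K_new)² = 1270 × (2/0.5)²
= 1270 × 16.00 = 20300 kN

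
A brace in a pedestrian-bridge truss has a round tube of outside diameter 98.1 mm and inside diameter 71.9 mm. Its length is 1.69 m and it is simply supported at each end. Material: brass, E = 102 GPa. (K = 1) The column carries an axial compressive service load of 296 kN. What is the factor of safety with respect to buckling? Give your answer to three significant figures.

n ≈ 3.85

d_o = 98.1 mm, d_i = 71.9 mm
I = π(d_o⁴ − d_i⁴)/64 = π(98.1⁴ − 71.90⁴)/64 = 3.234×10^6 mm⁴
I = 3.234×10^6 mm⁴ = 3.234×10^-6 m⁴
Effective length L_e = K·L = 1 × 1.69 = 1.690 m
P_cr = π²EI / L_e² = π² × 102×10⁹ × 3.234×10^-6 / 1.690² = 1.140×10^6 N
Factor of safety n = P_cr / P = 1140.0 / 296 = 3.85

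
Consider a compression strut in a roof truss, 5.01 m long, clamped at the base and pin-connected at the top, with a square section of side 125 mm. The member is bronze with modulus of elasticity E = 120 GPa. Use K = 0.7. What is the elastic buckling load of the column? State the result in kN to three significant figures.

P_cr ≈ 1960 kN

I = a⁴/12 = 125⁴/12 = 2.035×10^7 mm⁴
I = 2.035×10^7 mm⁴ = 2.035×10^-5 m⁴
Effective length L_e = K·L = 0.7 × 5.01 = 3.507 m
P_cr = π²EI / L_e² = π² × 120×10⁹ × 2.035×10^-5 / 3.507² = 1.959×10^6 N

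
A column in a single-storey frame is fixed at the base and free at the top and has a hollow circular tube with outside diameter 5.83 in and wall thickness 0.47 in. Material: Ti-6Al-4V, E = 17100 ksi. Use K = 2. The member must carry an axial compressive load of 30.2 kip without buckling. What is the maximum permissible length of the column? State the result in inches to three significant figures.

Inner diameter d_i = 5.83 − 2×0.47 = 4.890 in
I = π(d_o⁴ − d_i⁴)/64 = π(5.83⁴ − 4.890⁴)/64 = 28.64 in⁴
At the buckling limit P_cr = P = 3.020×10^4 lb
From P_cr = π²EI/(K·L)²:  L = (1/K)·√(π²EI/P_cr) = (1/2)·√(π²×1.71×10^7×28.64/3.020×10^4)
L = 200 in

L_max ≈ 200 in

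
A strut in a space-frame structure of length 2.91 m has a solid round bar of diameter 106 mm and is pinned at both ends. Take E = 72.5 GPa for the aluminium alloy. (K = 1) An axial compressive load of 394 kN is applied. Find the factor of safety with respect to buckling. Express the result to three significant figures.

I = πd⁴/64 = π×106⁴/64 = 6.197×10^6 mm⁴
I = 6.197×10^6 mm⁴ = 6.197×10^-6 m⁴
Effective length L_e = K·L = 1 × 2.91 = 2.910 m
P_cr = π²EI / L_e² = π² × 72.5×10⁹ × 6.197×10^-6 / 2.910² = 5.237×10^5 N
Factor of safety n = P_cr / P = 523.65 / 394 = 1.33

n ≈ 1.33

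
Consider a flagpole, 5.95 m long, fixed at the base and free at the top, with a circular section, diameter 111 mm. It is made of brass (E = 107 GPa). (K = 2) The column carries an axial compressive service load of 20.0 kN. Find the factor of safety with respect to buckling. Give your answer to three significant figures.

I = πd⁴/64 = π×111⁴/64 = 7.452×10^6 mm⁴
I = 7.452×10^6 mm⁴ = 7.452×10^-6 m⁴
Effective length L_e = K·L = 2 × 5.95 = 11.90 m
P_cr = π²EI / L_e² = π² × 107×10⁹ × 7.452×10^-6 / 11.90² = 5.557×10^4 N
Factor of safety n = P_cr / P = 55.571 / 20.0 = 2.78

n ≈ 2.78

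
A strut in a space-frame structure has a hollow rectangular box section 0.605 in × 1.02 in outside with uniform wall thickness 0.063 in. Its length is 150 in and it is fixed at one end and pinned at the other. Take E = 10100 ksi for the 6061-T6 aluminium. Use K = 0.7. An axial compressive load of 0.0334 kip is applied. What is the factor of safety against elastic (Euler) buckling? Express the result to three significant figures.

n ≈ 2.88

Inner dimensions: h_i = 1.02 − 2×0.063 = 0.8940 in, b_i = 0.605 − 2×0.063 = 0.4790 in
Weak-axis I_min = (h_o·b_o³ − h_i·b_i³)/12 with b_o = 0.605, b_i = 0.4790 in (shorter outer/inner sides).
I_min = (1.02×0.605³ − 0.8940×0.4790³)/12 = 1.064×10^-2 in⁴
Effective length L_e = K·L = 0.7 × 150 = 105.0 in
P_cr = π²EI / L_e² = π² × 10100×10³ × 1.064×10^-2 / 105.0² = 96.16 lb
Factor of safety n = P_cr / P = 0.096158 / 0.0334 = 2.88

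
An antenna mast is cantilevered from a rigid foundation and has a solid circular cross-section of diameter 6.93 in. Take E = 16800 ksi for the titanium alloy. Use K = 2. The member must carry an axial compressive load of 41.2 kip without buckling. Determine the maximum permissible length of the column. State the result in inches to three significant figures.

L_max ≈ 338 in

I = πd⁴/64 = π×6.93⁴/64 = 113.2 in⁴
At the buckling limit P_cr = P = 4.120×10^4 lb
From P_cr = π²EI/(K·L)²:  L = (1/K)·√(π²EI/P_cr) = (1/2)·√(π²×1.68×10^7×113.2/4.120×10^4)
L = 338 in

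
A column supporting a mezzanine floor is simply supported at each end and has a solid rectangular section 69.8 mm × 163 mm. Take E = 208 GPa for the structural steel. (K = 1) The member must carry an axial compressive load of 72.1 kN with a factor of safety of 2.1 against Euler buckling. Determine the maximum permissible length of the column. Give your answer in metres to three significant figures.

Buckling occurs about the weak axis: I_min = h·b³/12 with b = 69.8 mm (the shorter side).
I_min = 163×69.8³/12 = 4.619×10^6 mm⁴
I = 4.619×10^-6 m⁴
Required critical load P_cr = n·P = 2.1 × 72.1 = 151.4 kN = 1.514×10^5 N
From P_cr = π²EI/(K·L)²:  L = (1/K)·√(π²EI/P_cr) = (1/1)·√(π²×2.08×10^11×4.619×10^-6/1.514×10^5)
L = 7.91 m

L_max ≈ 7.91 m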